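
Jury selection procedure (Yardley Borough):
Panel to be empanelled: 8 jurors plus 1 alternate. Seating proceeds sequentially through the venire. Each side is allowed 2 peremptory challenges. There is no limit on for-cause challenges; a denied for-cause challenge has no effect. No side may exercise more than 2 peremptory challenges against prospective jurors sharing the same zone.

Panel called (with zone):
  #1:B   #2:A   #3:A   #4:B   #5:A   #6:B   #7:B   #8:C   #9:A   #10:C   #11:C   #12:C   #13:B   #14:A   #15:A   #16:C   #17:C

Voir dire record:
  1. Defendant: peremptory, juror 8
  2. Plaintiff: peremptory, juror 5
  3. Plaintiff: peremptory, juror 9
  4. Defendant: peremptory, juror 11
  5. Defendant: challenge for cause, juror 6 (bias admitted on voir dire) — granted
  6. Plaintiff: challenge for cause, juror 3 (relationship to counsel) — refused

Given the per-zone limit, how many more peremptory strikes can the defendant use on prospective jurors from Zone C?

Defendant peremptories so far: #8, #11 — 2 of 2 used, 0 left overall.
Against Zone C: #8, #11 — 2 used; per-zone cap 2 leaves 0.
Binding limit: min(0, 0) = 0.

0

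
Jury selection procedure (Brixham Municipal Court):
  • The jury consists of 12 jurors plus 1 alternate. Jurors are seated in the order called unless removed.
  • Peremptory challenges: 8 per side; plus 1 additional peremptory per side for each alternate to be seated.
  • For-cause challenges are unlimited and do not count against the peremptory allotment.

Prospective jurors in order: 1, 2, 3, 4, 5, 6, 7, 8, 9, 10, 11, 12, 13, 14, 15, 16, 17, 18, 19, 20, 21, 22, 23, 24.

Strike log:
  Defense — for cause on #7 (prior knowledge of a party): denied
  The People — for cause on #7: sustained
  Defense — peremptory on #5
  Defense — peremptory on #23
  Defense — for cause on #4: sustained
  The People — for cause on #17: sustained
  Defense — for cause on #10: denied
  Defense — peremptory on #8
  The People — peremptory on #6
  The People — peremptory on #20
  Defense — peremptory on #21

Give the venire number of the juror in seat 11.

16

Removed: #4, #5, #6, #7, #8, #17, #20, #21, #23. (#10 stays — for-cause denied.)
Seating in order: seats 1–12 → #1, #2, #3, #9, #10, #11, #12, #13, #14, #15, #16, #18; alternates → #19.
So seat 11 is #16.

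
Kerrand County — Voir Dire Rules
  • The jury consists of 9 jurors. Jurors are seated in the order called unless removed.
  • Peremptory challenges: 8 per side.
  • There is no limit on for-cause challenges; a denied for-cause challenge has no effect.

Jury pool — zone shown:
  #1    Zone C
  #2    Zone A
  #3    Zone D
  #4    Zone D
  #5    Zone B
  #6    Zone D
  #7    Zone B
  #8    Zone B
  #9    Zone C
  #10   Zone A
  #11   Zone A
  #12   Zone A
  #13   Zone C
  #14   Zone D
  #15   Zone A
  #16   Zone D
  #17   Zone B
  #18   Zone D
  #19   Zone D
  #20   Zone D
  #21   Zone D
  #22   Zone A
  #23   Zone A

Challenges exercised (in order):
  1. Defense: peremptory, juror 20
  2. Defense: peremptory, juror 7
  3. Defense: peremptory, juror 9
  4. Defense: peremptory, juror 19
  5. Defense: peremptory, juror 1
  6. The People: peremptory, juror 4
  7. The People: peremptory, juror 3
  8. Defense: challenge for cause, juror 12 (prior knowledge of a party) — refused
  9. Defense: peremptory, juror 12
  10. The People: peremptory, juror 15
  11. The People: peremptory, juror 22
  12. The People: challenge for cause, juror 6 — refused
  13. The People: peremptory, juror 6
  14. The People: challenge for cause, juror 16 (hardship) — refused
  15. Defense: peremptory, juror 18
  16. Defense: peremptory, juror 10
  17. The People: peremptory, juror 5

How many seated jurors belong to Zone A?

Removed: #1, #3, #4, #5, #6, #7, #9, #10, #12, #15, #18, #19, #20, #22.
Seated jurors 1–9: #2, #8, #11, #13, #14, #16, #17, #21, #23.
Of those, in Zone A: #2, #11, #23 → 3.

3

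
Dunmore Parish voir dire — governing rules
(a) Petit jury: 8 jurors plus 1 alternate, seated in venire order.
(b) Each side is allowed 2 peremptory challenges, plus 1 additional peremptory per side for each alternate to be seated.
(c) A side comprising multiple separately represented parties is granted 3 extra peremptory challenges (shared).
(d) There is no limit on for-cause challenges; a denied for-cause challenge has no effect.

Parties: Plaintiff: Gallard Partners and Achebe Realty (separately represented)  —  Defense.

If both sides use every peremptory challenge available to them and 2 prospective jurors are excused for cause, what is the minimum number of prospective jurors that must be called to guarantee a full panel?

Seats to fill: 8 + 1 alternates = 9.
Peremptories — Plaintiff: 2 + 1×1 + 3 = 6; Defense: 2 + 1×1 = 3; total 9.
For-cause removals: 2.
Minimum venire: 9 + 9 + 2 = 20.

20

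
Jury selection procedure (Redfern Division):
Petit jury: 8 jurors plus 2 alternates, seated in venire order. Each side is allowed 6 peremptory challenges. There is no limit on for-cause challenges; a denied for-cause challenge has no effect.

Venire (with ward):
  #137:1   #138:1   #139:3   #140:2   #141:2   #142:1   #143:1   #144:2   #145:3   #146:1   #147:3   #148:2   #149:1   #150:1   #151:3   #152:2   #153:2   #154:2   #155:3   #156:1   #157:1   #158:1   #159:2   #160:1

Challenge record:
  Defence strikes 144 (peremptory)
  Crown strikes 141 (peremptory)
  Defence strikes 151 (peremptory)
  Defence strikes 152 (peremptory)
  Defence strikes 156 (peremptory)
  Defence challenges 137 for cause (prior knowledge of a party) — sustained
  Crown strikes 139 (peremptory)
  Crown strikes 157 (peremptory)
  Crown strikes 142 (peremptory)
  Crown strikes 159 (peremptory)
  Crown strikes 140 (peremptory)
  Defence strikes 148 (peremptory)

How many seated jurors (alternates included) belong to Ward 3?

3

Removed: #137, #139, #140, #141, #142, #144, #148, #151, #152, #156, #157, #159.
Seated (10 incl. alternates): #138, #143, #145, #146, #147, #149, #150, #153, #154, #155.
Of those, in Ward 3: #145, #147, #155 → 3.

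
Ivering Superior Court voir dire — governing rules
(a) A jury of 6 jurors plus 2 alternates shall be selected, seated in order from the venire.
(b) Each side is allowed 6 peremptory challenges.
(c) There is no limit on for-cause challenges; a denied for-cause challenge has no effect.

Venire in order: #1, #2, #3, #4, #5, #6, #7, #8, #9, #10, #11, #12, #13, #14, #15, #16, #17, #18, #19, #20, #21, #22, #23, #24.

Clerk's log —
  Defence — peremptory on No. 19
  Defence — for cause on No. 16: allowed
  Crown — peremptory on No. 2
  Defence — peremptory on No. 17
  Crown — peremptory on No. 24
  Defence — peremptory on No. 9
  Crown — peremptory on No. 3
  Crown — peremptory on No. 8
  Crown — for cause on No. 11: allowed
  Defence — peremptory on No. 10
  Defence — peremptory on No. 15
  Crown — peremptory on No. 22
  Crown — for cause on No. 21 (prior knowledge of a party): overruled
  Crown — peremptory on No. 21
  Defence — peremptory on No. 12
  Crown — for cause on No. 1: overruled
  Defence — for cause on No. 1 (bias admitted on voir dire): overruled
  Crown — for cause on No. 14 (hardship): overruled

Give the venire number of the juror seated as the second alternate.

Removed: #2, #3, #8, #9, #10, #11, #12, #15, #16, #17, #19, #21, #22, #24. (#1, #14 stay — for-cause denied.)
Seating in order: seats 1–6 → #1, #4, #5, #6, #7, #13; alternates → #14, #18.
So alternate 2 is #18.

18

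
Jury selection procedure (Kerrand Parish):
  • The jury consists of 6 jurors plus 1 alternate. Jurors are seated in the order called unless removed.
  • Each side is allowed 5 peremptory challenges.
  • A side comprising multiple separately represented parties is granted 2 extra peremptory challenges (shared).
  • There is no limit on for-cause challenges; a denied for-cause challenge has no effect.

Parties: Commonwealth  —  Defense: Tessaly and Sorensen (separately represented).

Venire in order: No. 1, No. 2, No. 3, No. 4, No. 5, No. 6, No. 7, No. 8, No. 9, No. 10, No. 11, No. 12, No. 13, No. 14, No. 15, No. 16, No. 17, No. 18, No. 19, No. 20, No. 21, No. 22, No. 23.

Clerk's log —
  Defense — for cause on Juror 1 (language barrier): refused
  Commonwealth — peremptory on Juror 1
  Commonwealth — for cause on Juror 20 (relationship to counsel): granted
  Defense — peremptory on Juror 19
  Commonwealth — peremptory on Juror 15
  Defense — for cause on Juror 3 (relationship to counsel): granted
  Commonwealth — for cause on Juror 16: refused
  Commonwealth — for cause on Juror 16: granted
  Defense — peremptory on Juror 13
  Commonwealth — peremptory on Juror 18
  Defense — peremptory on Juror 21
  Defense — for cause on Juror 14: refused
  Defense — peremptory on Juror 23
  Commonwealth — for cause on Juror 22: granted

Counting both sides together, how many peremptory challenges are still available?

5

Commonwealth allotment: 5. Defense allotment: 5 base + 2 multi-party = 7.
Commonwealth peremptories used: #1, #15, #18 — 3 (for-cause on #20, #16, #16, #22 don't count).
Defense peremptories used: #19, #13, #21, #23 — 4 (for-cause on #1, #3, #14 don't count).
Remaining: (5 − 3) + (7 − 4) = 5.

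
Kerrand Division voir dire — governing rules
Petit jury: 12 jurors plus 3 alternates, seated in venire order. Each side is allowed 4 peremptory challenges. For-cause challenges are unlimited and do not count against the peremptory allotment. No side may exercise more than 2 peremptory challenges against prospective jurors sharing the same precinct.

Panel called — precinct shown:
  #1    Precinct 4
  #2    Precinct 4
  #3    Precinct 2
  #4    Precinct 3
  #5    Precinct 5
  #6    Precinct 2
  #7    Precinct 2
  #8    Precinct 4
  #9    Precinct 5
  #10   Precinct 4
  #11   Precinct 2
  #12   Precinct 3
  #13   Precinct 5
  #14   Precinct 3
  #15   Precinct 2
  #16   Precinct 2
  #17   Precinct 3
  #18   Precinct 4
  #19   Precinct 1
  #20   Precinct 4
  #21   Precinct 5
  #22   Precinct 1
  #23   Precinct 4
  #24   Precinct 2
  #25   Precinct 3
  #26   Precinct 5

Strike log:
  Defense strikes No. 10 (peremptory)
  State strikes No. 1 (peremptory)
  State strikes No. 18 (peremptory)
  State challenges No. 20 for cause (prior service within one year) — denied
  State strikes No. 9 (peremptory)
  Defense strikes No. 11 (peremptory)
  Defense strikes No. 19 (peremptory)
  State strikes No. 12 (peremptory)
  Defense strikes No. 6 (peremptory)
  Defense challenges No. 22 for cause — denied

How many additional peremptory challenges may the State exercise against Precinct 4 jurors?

0

State peremptories so far: #1, #18, #9, #12 — 4 of 4 used, 0 left overall.
Against Precinct 4: #1, #18 — 2 used; per-precinct cap 2 leaves 0.
Binding limit: min(0, 0) = 0.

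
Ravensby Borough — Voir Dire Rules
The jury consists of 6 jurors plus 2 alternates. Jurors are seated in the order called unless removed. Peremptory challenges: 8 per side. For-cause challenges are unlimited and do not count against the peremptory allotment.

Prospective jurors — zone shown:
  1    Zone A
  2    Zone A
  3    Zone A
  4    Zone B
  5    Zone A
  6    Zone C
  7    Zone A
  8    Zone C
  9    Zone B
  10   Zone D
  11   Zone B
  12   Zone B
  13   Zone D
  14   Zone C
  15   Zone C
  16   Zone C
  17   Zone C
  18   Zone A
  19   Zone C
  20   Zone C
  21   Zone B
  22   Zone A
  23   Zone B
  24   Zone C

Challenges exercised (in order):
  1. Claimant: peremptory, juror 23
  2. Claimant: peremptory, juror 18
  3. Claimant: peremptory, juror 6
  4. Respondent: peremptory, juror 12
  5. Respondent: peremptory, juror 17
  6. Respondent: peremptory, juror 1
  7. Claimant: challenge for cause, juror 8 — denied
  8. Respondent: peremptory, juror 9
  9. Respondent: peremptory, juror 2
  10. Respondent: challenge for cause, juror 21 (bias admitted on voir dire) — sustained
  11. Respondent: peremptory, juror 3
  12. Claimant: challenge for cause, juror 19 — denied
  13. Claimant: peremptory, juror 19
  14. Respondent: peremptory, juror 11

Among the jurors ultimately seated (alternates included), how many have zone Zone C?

3

Removed: #1, #2, #3, #6, #9, #11, #12, #17, #18, #19, #21, #23.
Seated (8 incl. alternates): #4, #5, #7, #8, #10, #13, #14, #15.
Of those, in Zone C: #8, #14, #15 → 3.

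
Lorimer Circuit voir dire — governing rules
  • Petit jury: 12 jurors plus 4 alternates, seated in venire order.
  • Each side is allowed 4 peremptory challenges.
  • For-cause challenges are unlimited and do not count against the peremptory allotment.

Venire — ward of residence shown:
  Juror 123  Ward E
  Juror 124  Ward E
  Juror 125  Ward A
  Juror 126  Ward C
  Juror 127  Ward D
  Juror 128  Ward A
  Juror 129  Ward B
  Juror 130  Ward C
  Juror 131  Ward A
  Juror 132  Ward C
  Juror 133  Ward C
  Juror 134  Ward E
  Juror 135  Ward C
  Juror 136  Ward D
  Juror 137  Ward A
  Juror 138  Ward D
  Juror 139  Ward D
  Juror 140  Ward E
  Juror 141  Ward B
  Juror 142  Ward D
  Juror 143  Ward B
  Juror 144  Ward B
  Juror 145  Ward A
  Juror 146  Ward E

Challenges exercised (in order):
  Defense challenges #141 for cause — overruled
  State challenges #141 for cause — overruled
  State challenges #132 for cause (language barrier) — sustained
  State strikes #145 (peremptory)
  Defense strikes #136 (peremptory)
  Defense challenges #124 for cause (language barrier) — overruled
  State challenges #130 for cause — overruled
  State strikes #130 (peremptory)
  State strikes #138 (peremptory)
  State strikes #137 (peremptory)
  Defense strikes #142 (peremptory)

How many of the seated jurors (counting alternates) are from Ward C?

Removed: #130, #132, #136, #137, #138, #142, #145.
Seated (16 incl. alternates): #123, #124, #125, #126, #127, #128, #129, #131, #133, #134, #135, #139, #140, #141, #143, #144.
Of those, in Ward C: #126, #133, #135 → 3.

3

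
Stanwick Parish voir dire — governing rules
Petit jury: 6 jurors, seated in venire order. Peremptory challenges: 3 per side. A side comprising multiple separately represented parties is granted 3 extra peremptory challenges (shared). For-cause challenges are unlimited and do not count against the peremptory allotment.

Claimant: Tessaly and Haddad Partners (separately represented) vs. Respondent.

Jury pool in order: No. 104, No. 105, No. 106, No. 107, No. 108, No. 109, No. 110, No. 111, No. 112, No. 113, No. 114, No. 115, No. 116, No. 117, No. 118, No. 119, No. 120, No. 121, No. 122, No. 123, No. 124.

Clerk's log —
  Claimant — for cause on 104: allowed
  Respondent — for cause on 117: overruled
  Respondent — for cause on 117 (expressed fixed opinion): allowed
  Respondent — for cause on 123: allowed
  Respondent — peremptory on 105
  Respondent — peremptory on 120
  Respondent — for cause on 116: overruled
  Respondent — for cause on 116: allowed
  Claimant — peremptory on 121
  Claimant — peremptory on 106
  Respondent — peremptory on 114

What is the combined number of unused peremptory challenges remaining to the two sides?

4

Claimant allotment: 3 base + 3 multi-party = 6. Respondent allotment: 3.
Claimant peremptories used: #121, #106 — 2 (the for-cause on #104 doesn't count).
Respondent peremptories used: #105, #120, #114 — 3 (for-cause on #117, #117, #123, #116, #116 don't count).
Remaining: (6 − 2) + (3 − 3) = 4.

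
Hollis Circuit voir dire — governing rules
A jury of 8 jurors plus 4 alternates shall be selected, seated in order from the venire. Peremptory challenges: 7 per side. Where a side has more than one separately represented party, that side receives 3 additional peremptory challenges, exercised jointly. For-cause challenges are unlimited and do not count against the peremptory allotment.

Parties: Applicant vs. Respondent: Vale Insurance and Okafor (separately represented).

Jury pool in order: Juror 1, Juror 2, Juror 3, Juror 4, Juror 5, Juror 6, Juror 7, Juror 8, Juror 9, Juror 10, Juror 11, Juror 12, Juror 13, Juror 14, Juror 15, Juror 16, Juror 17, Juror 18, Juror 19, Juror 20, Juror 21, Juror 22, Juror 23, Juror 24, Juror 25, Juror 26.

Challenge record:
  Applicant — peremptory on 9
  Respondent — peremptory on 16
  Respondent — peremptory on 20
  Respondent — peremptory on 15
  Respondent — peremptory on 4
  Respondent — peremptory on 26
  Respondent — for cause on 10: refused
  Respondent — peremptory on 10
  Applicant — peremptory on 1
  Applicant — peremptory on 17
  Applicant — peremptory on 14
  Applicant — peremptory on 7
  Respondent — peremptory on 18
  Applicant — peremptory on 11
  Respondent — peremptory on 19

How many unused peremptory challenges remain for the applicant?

1

Applicant allotment: 7.
Applicant peremptories used: #9, #1, #17, #14, #7, #11 — 6.
Remaining: 7 − 6 = 1.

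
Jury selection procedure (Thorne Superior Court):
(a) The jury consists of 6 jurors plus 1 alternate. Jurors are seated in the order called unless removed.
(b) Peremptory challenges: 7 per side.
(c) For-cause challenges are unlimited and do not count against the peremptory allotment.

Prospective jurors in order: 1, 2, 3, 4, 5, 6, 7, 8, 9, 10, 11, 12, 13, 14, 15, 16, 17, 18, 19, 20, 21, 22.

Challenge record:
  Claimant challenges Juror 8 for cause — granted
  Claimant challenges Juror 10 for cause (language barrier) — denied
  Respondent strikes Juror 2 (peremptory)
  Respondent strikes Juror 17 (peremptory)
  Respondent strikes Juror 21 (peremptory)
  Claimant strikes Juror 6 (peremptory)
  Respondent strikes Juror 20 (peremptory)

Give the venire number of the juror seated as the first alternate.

Removed: #2, #6, #8, #17, #20, #21. (#10 stays — for-cause denied.)
Seating in order: seats 1–6 → #1, #3, #4, #5, #7, #9; alternates → #10.
So alternate 1 is #10.

10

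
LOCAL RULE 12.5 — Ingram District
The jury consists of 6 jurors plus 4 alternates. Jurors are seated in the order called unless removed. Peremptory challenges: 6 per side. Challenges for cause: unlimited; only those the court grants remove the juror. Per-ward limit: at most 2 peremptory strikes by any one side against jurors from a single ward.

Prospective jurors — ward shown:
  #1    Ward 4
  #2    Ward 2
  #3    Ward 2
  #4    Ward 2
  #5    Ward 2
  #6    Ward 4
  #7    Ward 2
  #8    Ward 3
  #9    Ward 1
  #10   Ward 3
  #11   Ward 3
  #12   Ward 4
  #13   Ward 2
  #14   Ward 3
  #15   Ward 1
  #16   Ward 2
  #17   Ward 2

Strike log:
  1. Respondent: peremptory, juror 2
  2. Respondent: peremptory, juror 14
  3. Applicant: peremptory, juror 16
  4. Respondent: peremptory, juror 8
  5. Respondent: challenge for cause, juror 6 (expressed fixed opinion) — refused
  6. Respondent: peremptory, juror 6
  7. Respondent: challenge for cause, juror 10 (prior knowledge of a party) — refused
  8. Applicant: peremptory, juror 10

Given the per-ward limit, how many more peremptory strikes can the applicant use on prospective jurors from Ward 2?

Applicant peremptories so far: #16, #10 — 2 of 6 used, 4 left overall.
Against Ward 2: #16 — 1 used; per-ward cap 2 leaves 1.
Binding limit: min(4, 1) = 1.

1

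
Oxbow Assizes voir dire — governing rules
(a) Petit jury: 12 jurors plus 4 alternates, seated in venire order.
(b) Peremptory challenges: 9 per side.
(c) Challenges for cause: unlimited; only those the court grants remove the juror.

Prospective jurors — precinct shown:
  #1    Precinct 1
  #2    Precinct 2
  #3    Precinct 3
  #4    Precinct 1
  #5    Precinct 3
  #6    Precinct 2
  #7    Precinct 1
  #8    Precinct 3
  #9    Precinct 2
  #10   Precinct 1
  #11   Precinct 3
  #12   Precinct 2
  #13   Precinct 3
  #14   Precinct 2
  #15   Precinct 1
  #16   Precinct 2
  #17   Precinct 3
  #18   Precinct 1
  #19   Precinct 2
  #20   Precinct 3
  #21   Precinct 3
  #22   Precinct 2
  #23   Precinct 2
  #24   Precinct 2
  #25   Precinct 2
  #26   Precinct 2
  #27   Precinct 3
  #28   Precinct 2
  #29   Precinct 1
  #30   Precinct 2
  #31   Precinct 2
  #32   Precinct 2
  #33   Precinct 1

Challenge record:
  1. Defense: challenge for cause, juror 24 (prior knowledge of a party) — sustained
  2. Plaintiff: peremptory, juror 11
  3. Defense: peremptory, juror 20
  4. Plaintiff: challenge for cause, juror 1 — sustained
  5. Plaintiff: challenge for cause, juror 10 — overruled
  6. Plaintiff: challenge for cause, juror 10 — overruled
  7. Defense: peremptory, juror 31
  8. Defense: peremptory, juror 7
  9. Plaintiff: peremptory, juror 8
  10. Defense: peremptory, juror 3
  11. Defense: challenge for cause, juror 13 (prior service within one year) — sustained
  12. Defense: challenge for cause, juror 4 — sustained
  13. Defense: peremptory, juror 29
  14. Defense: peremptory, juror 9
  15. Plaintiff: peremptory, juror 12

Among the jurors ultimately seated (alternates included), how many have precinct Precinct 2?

Removed: #1, #3, #4, #7, #8, #9, #11, #12, #13, #20, #24, #29, #31.
Seated (16 incl. alternates): #2, #5, #6, #10, #14, #15, #16, #17, #18, #19, #21, #22, #23, #25, #26, #27.
Of those, in Precinct 2: #2, #6, #14, #16, #19, #22, #23, #25, #26 → 9.

9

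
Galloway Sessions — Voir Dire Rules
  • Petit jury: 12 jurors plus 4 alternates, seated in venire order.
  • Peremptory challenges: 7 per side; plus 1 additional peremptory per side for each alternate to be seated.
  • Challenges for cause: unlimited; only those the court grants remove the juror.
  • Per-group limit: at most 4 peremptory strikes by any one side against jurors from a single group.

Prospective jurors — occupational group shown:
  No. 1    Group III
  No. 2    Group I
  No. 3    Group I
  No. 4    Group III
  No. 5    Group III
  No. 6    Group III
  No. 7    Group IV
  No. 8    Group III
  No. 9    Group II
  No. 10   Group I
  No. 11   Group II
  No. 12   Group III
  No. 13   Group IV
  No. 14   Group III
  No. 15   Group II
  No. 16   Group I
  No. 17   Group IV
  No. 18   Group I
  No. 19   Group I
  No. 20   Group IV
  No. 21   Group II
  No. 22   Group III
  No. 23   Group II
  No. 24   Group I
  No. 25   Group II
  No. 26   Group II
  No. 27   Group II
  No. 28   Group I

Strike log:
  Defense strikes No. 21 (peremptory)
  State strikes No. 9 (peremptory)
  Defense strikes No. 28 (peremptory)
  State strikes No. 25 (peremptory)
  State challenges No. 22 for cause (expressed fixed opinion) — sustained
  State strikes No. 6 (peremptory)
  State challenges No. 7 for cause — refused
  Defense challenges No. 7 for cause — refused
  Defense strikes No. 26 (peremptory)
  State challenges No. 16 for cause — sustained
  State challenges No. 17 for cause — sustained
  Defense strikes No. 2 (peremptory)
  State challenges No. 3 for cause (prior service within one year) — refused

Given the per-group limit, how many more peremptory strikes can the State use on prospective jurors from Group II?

2

State peremptories so far: #9, #25, #6 — 3 of 11 used, 8 left overall.
Against Group II: #9, #25 — 2 used; per-group cap 4 leaves 2.
Binding limit: min(8, 2) = 2.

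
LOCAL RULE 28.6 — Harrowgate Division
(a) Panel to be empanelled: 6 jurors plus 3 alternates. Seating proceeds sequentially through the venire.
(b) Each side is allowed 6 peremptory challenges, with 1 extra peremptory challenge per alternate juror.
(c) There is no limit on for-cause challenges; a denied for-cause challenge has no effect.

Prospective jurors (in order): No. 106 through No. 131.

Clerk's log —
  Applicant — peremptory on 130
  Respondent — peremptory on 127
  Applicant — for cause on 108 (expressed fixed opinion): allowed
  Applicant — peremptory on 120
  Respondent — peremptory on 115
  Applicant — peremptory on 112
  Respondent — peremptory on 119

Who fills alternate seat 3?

117

Removed: #108, #112, #115, #119, #120, #127, #130.
Seating in order: seats 1–6 → #106, #107, #109, #110, #111, #113; alternates → #114, #116, #117.
So alternate 3 is #117.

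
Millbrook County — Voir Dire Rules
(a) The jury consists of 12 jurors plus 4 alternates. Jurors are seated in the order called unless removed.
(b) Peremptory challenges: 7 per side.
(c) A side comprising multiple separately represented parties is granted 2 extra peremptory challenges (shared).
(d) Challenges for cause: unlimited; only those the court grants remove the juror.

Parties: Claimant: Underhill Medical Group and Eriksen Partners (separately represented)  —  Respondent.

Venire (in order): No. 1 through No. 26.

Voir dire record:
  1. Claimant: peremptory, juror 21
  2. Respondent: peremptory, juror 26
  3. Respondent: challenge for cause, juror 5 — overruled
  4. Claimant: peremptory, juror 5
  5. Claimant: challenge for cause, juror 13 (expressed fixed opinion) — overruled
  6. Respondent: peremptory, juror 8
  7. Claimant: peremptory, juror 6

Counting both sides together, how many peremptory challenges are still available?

Claimant allotment: 7 base + 2 multi-party = 9. Respondent allotment: 7.
Claimant peremptories used: #21, #5, #6 — 3 (the for-cause on #13 doesn't count).
Respondent peremptories used: #26, #8 — 2 (the for-cause on #5 doesn't count).
Remaining: (9 − 3) + (7 − 2) = 11.

11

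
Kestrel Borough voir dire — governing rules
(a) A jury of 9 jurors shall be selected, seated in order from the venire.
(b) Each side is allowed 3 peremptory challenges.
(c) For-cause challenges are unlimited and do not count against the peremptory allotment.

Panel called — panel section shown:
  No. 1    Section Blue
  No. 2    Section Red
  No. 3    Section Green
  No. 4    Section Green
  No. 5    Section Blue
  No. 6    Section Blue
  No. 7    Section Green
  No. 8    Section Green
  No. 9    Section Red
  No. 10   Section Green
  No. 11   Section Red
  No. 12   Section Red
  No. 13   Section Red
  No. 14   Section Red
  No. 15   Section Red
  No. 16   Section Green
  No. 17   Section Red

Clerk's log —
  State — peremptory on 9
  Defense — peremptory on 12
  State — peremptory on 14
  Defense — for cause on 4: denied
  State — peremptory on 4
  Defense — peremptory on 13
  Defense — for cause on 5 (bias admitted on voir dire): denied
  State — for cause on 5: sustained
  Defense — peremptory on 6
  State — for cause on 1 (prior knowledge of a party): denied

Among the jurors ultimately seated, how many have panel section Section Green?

Removed: #4, #5, #6, #9, #12, #13, #14.
Seated jurors 1–9: #1, #2, #3, #7, #8, #10, #11, #15, #16.
Of those, in Section Green: #3, #7, #8, #10, #16 → 5.

5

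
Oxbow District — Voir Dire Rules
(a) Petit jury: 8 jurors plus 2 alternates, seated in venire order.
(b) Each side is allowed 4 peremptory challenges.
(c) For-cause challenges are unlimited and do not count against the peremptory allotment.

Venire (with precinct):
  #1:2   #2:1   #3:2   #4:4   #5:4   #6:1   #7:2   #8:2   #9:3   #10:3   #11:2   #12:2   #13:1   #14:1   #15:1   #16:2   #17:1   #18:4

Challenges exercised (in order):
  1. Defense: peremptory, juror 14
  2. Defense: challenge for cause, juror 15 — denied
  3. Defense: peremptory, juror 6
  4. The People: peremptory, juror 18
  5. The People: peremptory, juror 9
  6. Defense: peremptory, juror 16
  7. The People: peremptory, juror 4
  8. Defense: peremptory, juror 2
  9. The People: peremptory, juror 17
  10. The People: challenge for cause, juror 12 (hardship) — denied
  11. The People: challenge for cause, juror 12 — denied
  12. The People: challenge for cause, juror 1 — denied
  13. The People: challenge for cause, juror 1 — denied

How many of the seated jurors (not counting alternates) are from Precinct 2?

Removed: #2, #4, #6, #9, #14, #16, #17, #18.
Seated jurors 1–8: #1, #3, #5, #7, #8, #10, #11, #12 (alternates #13, #15 not counted).
Of those, in Precinct 2: #1, #3, #7, #8, #11, #12 → 6.

6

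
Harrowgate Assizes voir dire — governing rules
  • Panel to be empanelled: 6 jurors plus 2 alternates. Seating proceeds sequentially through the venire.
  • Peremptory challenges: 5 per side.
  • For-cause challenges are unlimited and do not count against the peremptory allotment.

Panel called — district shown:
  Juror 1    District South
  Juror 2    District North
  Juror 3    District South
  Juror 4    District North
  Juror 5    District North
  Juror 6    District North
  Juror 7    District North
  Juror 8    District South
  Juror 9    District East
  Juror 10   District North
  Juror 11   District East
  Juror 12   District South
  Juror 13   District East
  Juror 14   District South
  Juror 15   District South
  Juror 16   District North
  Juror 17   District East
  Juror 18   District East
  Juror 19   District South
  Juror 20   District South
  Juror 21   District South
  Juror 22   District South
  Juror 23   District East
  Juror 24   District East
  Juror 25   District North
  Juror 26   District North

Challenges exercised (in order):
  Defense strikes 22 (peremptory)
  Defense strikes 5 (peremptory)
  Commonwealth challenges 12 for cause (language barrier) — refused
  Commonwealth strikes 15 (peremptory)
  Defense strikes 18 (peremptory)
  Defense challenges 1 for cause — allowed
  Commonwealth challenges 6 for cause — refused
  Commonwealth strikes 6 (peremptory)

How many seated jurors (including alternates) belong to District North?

4

Removed: #1, #5, #6, #15, #18, #22.
Seated (8 incl. alternates): #2, #3, #4, #7, #8, #9, #10, #11.
Of those, in District North: #2, #4, #7, #10 → 4.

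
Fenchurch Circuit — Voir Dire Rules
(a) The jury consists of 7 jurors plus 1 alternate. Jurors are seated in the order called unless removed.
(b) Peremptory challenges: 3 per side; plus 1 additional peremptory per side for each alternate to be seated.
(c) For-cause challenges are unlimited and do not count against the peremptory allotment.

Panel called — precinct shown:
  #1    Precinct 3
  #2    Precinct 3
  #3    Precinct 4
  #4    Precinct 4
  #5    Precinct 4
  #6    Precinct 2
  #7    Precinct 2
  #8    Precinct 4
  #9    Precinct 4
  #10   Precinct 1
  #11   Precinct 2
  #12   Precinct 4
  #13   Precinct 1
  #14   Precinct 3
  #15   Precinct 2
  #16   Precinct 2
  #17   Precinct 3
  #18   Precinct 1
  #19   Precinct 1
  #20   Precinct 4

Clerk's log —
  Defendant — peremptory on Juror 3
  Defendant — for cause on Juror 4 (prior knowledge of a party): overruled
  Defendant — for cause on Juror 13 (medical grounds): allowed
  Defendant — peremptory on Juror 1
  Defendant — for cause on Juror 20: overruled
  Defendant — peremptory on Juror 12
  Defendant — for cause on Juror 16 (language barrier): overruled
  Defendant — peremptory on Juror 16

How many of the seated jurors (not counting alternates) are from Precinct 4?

4

Removed: #1, #3, #12, #13, #16.
Seated jurors 1–7: #2, #4, #5, #6, #7, #8, #9 (alternates #10 not counted).
Of those, in Precinct 4: #4, #5, #8, #9 → 4.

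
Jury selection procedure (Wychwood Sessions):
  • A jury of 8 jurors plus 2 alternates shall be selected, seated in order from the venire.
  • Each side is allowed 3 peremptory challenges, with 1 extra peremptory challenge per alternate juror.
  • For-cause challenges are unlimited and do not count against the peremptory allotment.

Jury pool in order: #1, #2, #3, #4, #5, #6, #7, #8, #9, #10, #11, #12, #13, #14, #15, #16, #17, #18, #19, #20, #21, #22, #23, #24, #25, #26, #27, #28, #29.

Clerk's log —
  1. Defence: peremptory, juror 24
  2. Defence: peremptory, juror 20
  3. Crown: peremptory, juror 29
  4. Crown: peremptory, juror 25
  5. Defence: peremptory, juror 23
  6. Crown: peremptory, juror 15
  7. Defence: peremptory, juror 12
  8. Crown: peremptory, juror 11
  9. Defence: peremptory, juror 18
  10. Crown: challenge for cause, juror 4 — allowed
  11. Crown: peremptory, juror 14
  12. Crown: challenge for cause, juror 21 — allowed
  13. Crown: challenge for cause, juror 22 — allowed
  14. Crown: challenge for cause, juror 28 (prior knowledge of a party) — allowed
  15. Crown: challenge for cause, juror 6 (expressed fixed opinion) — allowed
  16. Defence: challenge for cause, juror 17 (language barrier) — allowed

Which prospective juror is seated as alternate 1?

13

Removed: #4, #6, #11, #12, #14, #15, #17, #18, #20, #21, #22, #23, #24, #25, #28, #29.
Seating in order: seats 1–8 → #1, #2, #3, #5, #7, #8, #9, #10; alternates → #13, #16.
So alternate 1 is #13.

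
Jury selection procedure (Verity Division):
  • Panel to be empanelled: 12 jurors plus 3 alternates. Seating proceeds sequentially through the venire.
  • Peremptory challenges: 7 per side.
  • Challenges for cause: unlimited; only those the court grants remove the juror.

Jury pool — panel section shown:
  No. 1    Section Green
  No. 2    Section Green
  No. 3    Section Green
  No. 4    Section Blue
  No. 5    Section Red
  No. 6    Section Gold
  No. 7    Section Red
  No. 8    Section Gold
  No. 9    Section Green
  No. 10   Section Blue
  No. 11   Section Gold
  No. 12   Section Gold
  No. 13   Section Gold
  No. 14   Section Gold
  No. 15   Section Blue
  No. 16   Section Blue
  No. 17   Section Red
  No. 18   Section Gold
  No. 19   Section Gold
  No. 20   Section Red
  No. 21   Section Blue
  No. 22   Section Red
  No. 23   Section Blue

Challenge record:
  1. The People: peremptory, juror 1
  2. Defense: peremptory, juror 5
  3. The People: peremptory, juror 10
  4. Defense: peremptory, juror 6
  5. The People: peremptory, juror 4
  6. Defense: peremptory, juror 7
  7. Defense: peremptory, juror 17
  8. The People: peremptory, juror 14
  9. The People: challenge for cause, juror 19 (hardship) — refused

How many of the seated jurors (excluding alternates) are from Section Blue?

Removed: #1, #4, #5, #6, #7, #10, #14, #17.
Seated jurors 1–12: #2, #3, #8, #9, #11, #12, #13, #15, #16, #18, #19, #20 (alternates #21, #22, #23 not counted).
Of those, in Section Blue: #15, #16 → 2.

2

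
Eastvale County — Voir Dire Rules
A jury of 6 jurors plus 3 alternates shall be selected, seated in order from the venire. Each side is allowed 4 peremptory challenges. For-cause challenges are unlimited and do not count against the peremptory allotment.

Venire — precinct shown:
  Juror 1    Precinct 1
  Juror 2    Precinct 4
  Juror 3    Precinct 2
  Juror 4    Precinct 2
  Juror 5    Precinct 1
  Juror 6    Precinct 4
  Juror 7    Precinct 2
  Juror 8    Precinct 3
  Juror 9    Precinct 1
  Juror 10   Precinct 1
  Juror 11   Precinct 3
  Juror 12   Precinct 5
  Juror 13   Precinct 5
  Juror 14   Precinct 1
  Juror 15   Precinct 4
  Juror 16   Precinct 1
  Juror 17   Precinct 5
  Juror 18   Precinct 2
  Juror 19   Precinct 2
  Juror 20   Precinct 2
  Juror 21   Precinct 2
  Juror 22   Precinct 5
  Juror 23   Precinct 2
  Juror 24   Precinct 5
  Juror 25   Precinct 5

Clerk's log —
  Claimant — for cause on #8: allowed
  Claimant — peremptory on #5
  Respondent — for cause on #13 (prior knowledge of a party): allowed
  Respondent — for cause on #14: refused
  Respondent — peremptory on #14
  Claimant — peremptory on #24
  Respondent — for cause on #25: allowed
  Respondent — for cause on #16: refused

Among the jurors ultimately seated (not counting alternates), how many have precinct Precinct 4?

Removed: #5, #8, #13, #14, #24, #25.
Seated jurors 1–6: #1, #2, #3, #4, #6, #7 (alternates #9, #10, #11 not counted).
Of those, in Precinct 4: #2, #6 → 2.

2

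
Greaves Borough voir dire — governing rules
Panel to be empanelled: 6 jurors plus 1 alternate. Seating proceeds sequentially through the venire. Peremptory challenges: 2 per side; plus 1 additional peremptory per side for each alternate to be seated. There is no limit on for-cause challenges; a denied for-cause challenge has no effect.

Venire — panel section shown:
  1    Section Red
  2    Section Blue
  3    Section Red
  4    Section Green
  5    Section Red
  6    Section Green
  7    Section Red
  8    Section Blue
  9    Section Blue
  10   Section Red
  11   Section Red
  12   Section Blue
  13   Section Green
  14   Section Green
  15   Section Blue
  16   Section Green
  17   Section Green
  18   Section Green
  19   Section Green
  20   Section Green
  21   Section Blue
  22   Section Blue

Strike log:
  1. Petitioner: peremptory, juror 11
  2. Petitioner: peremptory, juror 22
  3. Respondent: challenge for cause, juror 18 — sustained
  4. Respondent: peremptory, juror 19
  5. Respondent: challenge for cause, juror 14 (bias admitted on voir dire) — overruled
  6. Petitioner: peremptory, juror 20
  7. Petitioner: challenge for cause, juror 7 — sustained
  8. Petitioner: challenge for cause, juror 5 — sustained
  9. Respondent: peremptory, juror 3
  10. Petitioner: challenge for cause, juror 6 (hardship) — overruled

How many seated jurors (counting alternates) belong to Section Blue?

Removed: #3, #5, #7, #11, #18, #19, #20, #22.
Seated (7 incl. alternates): #1, #2, #4, #6, #8, #9, #10.
Of those, in Section Blue: #2, #8, #9 → 3.

3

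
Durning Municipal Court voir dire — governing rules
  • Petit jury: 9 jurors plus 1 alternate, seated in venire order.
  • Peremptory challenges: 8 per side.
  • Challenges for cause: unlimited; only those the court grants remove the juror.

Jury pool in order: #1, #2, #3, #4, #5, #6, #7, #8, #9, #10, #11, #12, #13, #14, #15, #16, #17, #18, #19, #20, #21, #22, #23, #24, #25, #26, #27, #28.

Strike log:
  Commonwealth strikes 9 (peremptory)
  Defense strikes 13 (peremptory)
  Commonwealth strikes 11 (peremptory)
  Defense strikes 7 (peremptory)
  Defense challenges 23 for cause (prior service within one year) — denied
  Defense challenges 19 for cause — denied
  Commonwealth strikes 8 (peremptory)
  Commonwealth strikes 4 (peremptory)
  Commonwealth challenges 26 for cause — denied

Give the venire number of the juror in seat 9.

Removed: #4, #7, #8, #9, #11, #13. (#19, #23, #26 stay — for-cause denied.)
Filling seats in venire order through position 9: #1, #2, #3, #5, #6, #10, #12, #14, #15.
So seat 9 is #15.

15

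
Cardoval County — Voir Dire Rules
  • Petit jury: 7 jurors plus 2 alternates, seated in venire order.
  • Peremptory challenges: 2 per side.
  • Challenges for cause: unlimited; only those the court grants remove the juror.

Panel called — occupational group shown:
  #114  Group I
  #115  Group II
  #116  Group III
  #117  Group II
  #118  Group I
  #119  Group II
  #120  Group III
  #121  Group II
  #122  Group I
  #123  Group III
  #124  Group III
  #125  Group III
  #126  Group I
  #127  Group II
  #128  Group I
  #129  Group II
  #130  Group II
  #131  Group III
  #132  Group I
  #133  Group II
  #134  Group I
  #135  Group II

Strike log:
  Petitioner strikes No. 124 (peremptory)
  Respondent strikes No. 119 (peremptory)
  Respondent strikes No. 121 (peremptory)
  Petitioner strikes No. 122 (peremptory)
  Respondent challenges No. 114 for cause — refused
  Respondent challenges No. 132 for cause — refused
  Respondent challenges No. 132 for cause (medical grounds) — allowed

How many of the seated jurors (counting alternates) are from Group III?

Removed: #119, #121, #122, #124, #132.
Seated (9 incl. alternates): #114, #115, #116, #117, #118, #120, #123, #125, #126.
Of those, in Group III: #116, #120, #123, #125 → 4.

4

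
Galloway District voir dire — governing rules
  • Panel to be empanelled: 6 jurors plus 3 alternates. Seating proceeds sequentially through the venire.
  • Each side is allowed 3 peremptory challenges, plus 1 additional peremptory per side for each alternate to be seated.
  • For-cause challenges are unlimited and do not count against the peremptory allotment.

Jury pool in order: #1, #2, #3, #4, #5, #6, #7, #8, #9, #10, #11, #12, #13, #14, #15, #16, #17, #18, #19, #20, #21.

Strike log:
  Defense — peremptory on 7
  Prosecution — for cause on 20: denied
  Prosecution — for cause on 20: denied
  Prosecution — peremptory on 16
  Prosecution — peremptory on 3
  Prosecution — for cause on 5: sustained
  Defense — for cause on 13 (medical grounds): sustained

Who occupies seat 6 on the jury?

9

Removed: #3, #5, #7, #13, #16. (#20 stays — for-cause denied.)
Seating in order: seats 1–6 → #1, #2, #4, #6, #8, #9; alternates → #10, #11, #12.
So seat 6 is #9.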